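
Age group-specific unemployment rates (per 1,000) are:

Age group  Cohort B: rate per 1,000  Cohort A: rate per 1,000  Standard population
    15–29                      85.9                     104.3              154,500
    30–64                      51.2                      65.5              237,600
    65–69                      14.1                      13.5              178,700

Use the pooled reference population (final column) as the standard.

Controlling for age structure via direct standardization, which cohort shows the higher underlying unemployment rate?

Standard total = 570,800; weights = 0.2707, 0.4163, 0.3131.
Cohort B: 0.2707×85.9 + 0.4163×51.2 + 0.3131×14.1 = 48.9775 per 1,000.
Cohort A: 0.2707×104.3 + 0.4163×65.5 + 0.3131×13.5 = 59.7225 per 1,000.

Cohort A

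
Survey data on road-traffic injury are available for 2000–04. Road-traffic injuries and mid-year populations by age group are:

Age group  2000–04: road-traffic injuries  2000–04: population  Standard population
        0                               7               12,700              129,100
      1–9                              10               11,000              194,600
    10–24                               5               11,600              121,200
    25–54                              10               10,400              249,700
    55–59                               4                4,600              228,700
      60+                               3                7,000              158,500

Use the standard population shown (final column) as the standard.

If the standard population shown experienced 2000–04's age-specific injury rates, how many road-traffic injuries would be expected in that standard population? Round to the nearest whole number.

Age-specific rates per 100,000 for 2000–04: 55.12, 90.91, 43.10, 96.15, 86.96, 42.86.
Expected road-traffic injuries = Σ (standard pop × age-specific rate ÷ 100,000)
= 129,100×55.12/100,000 + 194,600×90.91/100,000 + 121,200×43.10/100,000 + 249,700×96.15/100,000 + 228,700×86.96/100,000 + 158,500×42.86/100,000
= 71.16 + 176.91 + 52.24 + 240.10 + 198.87 + 67.93 = 807.20.

807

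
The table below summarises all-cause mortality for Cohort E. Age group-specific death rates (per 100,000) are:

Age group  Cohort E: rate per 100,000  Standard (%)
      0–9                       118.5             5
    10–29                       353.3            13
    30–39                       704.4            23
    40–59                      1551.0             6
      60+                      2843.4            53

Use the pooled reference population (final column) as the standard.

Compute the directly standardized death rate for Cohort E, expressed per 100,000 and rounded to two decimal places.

1813.93

Standard weights: 0.05, 0.13, 0.23, 0.06, 0.53.
Standardized rate: 0.0500×118.5 + 0.1300×353.3 + 0.2300×704.4 + 0.0600×1551.0 + 0.5300×2843.4 = 1813.9280 per 100,000.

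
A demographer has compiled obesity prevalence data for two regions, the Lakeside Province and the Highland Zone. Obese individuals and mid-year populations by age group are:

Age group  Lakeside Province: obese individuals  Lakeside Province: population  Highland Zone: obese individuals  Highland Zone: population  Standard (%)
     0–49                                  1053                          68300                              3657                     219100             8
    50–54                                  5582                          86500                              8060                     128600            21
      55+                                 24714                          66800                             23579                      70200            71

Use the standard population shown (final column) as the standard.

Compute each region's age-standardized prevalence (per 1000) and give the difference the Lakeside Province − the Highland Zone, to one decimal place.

24.5

Age-specific rates per 1000 for the Lakeside Province: 15.417, 64.532, 369.970.
For the Highland Zone: 16.691, 62.675, 335.883.
Standard weights: 0.08, 0.21, 0.71.
The Lakeside Province: 0.0800×15.417 + 0.2100×64.532 + 0.7100×369.970 = 277.4638 per 1000.
The Highland Zone: 0.0800×16.691 + 0.2100×62.675 + 0.7100×335.883 = 252.9741 per 1000.
Difference = 277.4638 − 252.9741 = 24.4897.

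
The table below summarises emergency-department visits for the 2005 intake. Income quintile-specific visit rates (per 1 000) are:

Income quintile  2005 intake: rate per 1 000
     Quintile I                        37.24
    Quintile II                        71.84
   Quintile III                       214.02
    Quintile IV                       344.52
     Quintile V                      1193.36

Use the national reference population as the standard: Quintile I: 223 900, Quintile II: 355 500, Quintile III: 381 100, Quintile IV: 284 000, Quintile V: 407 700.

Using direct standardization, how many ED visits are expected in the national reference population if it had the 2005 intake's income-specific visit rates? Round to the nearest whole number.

Expected ED visits = Σ (standard pop × income-specific rate ÷ 1 000)
= 223 900×37.24/1 000 + 355 500×71.84/1 000 + 381 100×214.02/1 000 + 284 000×344.52/1 000 + 407 700×1193.36/1 000
= 8338.04 + 25539.12 + 81563.02 + 97843.68 + 486532.87 = 699816.73.

699817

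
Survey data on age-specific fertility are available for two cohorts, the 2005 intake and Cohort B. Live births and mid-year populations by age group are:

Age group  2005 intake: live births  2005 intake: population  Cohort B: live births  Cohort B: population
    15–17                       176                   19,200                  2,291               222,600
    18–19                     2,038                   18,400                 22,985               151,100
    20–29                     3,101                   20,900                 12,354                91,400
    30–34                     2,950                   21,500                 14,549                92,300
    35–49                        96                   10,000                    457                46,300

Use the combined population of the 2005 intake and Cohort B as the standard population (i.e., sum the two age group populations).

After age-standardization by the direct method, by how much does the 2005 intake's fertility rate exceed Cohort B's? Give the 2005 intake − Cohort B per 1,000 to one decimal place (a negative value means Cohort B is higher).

-11.7

Age-specific rates per 1,000 for the 2005 intake: 9.167, 110.761, 148.373, 137.209, 9.600.
For Cohort B: 10.292, 152.118, 135.164, 157.627, 9.870.
Combined standard total = 693,700; weights = 0.3486, 0.2443, 0.1619, 0.1640, 0.0812.
The 2005 intake: 0.3486×9.167 + 0.2443×110.761 + 0.1619×148.373 + 0.1640×137.209 + 0.0812×9.600 = 77.5662 per 1,000.
Cohort B: 0.3486×10.292 + 0.2443×152.118 + 0.1619×135.164 + 0.1640×157.627 + 0.0812×9.870 = 89.2968 per 1,000.
Difference = 77.5662 − 89.2968 = -11.7306.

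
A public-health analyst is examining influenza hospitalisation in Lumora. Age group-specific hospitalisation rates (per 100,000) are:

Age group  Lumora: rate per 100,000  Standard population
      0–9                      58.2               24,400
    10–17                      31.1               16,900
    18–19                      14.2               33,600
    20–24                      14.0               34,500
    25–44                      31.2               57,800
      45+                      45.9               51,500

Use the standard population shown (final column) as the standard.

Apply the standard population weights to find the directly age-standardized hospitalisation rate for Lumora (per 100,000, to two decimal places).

Standard total = 218,700; weights = 0.1116, 0.0773, 0.1536, 0.1578, 0.2643, 0.2355.
Standardized rate: 0.1116×58.2 + 0.0773×31.1 + 0.1536×14.2 + 0.1578×14.0 + 0.2643×31.2 + 0.2355×45.9 = 32.3411 per 100,000.

32.34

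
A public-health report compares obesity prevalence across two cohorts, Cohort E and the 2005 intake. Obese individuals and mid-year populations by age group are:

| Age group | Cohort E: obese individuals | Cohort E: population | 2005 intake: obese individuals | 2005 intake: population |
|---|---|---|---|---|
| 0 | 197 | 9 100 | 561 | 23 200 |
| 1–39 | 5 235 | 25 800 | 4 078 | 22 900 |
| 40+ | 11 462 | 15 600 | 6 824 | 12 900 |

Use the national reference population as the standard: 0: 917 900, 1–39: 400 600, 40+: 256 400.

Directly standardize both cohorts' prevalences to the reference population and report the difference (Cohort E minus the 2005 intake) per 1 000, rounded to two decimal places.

Age-specific rates per 1 000 for Cohort E: 21.648, 202.907, 734.744.
For the 2005 intake: 24.181, 178.079, 528.992.
Standard total = 1 574 900; weights = 0.5828, 0.2544, 0.1628.
Cohort E: 0.5828×21.648 + 0.2544×202.907 + 0.1628×734.744 = 183.8490 per 1 000.
The 2005 intake: 0.5828×24.181 + 0.2544×178.079 + 0.1628×528.992 = 145.5125 per 1 000.
Difference = 183.8490 − 145.5125 = 38.3365.

38.34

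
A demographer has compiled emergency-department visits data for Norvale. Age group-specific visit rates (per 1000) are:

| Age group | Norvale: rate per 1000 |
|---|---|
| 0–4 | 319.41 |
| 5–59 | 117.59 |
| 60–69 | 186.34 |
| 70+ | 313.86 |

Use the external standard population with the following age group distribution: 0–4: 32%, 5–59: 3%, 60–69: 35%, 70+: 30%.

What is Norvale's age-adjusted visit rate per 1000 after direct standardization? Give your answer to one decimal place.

Standard weights: 0.32, 0.03, 0.35, 0.30.
Standardized rate: 0.3200×319.41 + 0.0300×117.59 + 0.3500×186.34 + 0.3000×313.86 = 265.1159 per 1000.

265.1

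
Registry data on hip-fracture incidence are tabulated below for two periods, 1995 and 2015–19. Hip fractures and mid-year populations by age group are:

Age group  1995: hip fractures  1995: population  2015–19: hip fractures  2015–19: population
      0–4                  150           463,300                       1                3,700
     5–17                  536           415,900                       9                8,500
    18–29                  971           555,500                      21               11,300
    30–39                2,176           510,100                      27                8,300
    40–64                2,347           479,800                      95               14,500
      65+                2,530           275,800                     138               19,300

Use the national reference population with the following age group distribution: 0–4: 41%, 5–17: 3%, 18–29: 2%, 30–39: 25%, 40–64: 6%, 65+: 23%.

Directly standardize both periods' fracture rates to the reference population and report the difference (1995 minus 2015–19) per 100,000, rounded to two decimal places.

Age-specific rates per 100,000 for 1995: 32.38, 128.88, 174.80, 426.58, 489.16, 917.33.
For 2015–19: 27.03, 105.88, 185.84, 325.30, 655.17, 715.03.
Standard weights: 0.41, 0.03, 0.02, 0.25, 0.06, 0.23.
1995: 0.4100×32.38 + 0.0300×128.88 + 0.0200×174.80 + 0.2500×426.58 + 0.0600×489.16 + 0.2300×917.33 = 367.6183 per 100,000.
2015–19: 0.4100×27.03 + 0.0300×105.88 + 0.0200×185.84 + 0.2500×325.30 + 0.0600×655.17 + 0.2300×715.03 = 303.0660 per 100,000.
Difference = 367.6183 − 303.0660 = 64.5523.

64.55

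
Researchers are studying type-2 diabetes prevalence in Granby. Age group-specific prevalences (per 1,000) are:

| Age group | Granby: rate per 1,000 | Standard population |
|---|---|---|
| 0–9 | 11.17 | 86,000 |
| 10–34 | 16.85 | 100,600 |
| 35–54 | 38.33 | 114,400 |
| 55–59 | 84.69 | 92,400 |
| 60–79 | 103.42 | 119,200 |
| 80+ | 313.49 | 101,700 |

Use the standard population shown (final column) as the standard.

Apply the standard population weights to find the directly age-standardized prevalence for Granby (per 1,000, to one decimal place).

Standard total = 614,300; weights = 0.1400, 0.1638, 0.1862, 0.1504, 0.1940, 0.1656.
Standardized rate: 0.1400×11.17 + 0.1638×16.85 + 0.1862×38.33 + 0.1504×84.69 + 0.1940×103.42 + 0.1656×313.49 = 96.1674 per 1,000.

96.2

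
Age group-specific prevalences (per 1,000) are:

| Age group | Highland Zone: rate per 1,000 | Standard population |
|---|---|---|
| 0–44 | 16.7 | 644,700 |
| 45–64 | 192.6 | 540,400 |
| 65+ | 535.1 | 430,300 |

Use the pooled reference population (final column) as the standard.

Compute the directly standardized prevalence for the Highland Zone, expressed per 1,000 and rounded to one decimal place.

213.6

Standard total = 1,615,400; weights = 0.3991, 0.3345, 0.2664.
Standardized rate: 0.3991×16.7 + 0.3345×192.6 + 0.2664×535.1 = 213.6320 per 1,000.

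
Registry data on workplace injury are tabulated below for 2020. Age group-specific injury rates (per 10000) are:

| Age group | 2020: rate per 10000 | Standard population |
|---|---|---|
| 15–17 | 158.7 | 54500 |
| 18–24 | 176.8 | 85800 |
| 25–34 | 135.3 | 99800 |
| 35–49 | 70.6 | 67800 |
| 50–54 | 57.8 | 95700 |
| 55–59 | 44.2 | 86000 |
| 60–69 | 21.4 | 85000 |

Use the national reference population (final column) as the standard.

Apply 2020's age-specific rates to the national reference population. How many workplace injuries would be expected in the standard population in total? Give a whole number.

5326

Expected workplace injuries = Σ (standard pop × age-specific rate ÷ 10000)
= 54500×158.7/10000 + 85800×176.8/10000 + 99800×135.3/10000 + 67800×70.6/10000 + 95700×57.8/10000 + 86000×44.2/10000 + 85000×21.4/10000
= 864.91 + 1516.94 + 1350.29 + 478.67 + 553.15 + 380.12 + 181.90 = 5325.99.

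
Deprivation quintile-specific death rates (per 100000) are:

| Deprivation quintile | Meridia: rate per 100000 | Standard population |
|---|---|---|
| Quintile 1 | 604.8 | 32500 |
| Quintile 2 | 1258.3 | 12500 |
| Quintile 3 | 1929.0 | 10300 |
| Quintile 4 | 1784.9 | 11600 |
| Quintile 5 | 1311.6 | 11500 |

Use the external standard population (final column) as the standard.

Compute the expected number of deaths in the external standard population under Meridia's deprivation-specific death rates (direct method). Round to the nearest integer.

Expected deaths = Σ (standard pop × deprivation-specific rate ÷ 100000)
= 32500×604.8/100000 + 12500×1258.3/100000 + 10300×1929.0/100000 + 11600×1784.9/100000 + 11500×1311.6/100000
= 196.56 + 157.29 + 198.69 + 207.05 + 150.83 = 910.42.

910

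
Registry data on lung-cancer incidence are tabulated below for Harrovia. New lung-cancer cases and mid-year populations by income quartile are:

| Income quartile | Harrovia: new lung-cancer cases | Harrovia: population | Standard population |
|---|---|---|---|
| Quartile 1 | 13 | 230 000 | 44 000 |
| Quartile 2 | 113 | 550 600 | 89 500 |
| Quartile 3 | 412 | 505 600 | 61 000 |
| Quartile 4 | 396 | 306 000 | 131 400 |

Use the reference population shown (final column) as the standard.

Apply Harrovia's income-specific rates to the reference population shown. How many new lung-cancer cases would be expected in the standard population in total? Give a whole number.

241

Income-specific rates per 100 000 for Harrovia: 5.65, 20.52, 81.49, 129.41.
Expected new lung-cancer cases = Σ (standard pop × income-specific rate ÷ 100 000)
= 44 000×5.65/100 000 + 89 500×20.52/100 000 + 61 000×81.49/100 000 + 131 400×129.41/100 000
= 2.49 + 18.37 + 49.71 + 170.05 = 240.61.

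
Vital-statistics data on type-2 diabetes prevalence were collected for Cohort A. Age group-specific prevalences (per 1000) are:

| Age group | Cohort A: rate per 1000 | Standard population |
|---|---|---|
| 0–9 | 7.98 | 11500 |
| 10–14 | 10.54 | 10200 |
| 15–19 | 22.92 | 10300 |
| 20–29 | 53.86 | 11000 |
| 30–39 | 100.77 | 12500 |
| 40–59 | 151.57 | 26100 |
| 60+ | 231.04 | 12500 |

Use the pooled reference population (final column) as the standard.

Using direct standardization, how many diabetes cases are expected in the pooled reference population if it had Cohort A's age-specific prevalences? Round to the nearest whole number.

Expected diabetes cases = Σ (standard pop × age-specific rate ÷ 1000)
= 11500×7.98/1000 + 10200×10.54/1000 + 10300×22.92/1000 + 11000×53.86/1000 + 12500×100.77/1000 + 26100×151.57/1000 + 12500×231.04/1000
= 91.77 + 107.51 + 236.08 + 592.46 + 1259.62 + 3955.98 + 2888.00 = 9131.42.

9131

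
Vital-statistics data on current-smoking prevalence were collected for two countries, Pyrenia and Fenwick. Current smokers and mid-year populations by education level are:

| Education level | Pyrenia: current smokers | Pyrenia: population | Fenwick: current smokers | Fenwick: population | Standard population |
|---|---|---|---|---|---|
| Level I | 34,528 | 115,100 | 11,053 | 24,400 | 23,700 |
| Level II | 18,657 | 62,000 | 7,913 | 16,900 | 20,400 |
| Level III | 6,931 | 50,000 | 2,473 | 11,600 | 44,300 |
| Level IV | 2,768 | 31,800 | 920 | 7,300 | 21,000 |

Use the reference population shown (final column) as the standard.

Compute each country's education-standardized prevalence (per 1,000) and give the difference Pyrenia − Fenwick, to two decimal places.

Education-specific rates per 1,000 for Pyrenia: 299.983, 300.919, 138.620, 87.044.
For Fenwick: 452.992, 468.225, 213.190, 126.027.
Standard total = 109,400; weights = 0.2166, 0.1865, 0.4049, 0.1920.
Pyrenia: 0.2166×299.983 + 0.1865×300.919 + 0.4049×138.620 + 0.1920×87.044 = 193.9409 per 1,000.
Fenwick: 0.2166×452.992 + 0.1865×468.225 + 0.4049×213.190 + 0.1920×126.027 = 295.9650 per 1,000.
Difference = 193.9409 − 295.9650 = -102.0241.

-102.02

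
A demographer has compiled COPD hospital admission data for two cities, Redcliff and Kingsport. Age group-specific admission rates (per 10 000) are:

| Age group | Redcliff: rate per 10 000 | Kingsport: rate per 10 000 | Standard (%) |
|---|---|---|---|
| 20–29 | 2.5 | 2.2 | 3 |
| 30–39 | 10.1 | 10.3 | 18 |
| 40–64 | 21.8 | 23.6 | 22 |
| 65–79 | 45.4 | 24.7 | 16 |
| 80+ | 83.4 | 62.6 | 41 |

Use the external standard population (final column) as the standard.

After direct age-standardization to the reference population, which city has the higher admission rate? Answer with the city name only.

Redcliff

Standard weights: 0.03, 0.18, 0.22, 0.16, 0.41.
Redcliff: 0.0300×2.5 + 0.1800×10.1 + 0.2200×21.8 + 0.1600×45.4 + 0.4100×83.4 = 48.1470 per 10 000.
Kingsport: 0.0300×2.2 + 0.1800×10.3 + 0.2200×23.6 + 0.1600×24.7 + 0.4100×62.6 = 36.7300 per 10 000.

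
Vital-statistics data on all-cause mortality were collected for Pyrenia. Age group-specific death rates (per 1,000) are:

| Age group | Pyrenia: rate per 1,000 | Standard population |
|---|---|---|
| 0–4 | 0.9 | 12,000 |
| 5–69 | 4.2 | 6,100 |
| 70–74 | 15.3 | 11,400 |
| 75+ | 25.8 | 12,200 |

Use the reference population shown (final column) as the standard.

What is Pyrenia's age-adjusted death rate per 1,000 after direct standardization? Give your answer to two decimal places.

12.60

Standard total = 41,700; weights = 0.2878, 0.1463, 0.2734, 0.2926.
Standardized rate: 0.2878×0.9 + 0.1463×4.2 + 0.2734×15.3 + 0.2926×25.8 = 12.6043 per 1,000.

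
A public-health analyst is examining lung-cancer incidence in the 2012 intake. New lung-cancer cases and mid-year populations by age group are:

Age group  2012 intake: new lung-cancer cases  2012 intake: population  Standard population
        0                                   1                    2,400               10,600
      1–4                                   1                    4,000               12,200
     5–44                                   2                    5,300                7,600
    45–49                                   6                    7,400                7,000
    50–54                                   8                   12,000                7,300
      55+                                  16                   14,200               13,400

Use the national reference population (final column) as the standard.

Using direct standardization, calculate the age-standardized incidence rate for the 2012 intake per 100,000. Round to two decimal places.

Age-specific rates per 100,000 for the 2012 intake: 41.67, 25.00, 37.74, 81.08, 66.67, 112.68.
Standard total = 58,100; weights = 0.1824, 0.2100, 0.1308, 0.1205, 0.1256, 0.2306.
Standardized rate: 0.1824×41.67 + 0.2100×25.00 + 0.1308×37.74 + 0.1205×81.08 + 0.1256×66.67 + 0.2306×112.68 = 61.9200 per 100,000.

61.92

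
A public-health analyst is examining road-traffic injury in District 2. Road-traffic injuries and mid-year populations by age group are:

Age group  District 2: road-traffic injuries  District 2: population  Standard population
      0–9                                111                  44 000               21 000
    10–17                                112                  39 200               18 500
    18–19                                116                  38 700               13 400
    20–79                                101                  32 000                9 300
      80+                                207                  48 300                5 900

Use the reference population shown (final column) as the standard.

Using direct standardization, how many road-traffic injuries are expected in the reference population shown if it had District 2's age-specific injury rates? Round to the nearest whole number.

Age-specific rates per 100 000 for District 2: 252.27, 285.71, 299.74, 315.62, 428.57.
Expected road-traffic injuries = Σ (standard pop × age-specific rate ÷ 100 000)
= 21 000×252.27/100 000 + 18 500×285.71/100 000 + 13 400×299.74/100 000 + 9 300×315.62/100 000 + 5 900×428.57/100 000
= 52.98 + 52.86 + 40.17 + 29.35 + 25.29 = 200.64.

201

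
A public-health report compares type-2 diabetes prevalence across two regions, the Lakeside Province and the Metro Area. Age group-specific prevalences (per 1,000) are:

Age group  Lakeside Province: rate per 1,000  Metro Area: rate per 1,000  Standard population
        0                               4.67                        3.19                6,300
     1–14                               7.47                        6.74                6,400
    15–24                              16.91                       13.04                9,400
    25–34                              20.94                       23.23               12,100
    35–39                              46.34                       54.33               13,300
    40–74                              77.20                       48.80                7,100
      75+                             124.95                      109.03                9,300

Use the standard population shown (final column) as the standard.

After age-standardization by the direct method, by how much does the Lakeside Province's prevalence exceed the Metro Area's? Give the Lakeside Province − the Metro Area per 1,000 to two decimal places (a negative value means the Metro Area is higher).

4.16

Standard total = 63,900; weights = 0.0986, 0.1002, 0.1471, 0.1894, 0.2081, 0.1111, 0.1455.
The Lakeside Province: 0.0986×4.67 + 0.1002×7.47 + 0.1471×16.91 + 0.1894×20.94 + 0.2081×46.34 + 0.1111×77.20 + 0.1455×124.95 = 44.0694 per 1,000.
The Metro Area: 0.0986×3.19 + 0.1002×6.74 + 0.1471×13.04 + 0.1894×23.23 + 0.2081×54.33 + 0.1111×48.80 + 0.1455×109.03 = 39.9052 per 1,000.
Difference = 44.0694 − 39.9052 = 4.1642.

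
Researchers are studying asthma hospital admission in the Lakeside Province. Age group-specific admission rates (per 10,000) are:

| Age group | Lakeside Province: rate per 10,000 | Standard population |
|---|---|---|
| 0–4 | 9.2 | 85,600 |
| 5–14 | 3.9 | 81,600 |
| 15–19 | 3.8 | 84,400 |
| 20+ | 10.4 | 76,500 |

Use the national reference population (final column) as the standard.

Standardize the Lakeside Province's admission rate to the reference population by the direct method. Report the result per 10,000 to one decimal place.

Standard total = 328,100; weights = 0.2609, 0.2487, 0.2572, 0.2332.
Standardized rate: 0.2609×9.2 + 0.2487×3.9 + 0.2572×3.8 + 0.2332×10.4 = 6.7726 per 10,000.

6.8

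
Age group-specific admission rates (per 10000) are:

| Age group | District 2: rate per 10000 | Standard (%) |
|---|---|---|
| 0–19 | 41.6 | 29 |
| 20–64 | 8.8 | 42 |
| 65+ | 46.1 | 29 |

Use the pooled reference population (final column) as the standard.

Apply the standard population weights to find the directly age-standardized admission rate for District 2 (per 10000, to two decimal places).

Standard weights: 0.29, 0.42, 0.29.
Standardized rate: 0.2900×41.6 + 0.4200×8.8 + 0.2900×46.1 = 29.1290 per 10000.

29.13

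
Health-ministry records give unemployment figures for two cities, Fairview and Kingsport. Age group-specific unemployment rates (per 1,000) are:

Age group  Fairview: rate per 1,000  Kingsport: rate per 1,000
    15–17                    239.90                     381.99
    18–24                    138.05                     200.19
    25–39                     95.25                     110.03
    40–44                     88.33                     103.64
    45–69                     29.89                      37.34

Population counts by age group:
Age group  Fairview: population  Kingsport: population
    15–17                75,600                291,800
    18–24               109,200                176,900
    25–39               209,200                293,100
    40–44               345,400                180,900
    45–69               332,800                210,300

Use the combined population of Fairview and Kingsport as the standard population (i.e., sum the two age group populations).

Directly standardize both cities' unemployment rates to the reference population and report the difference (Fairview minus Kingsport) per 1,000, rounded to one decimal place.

Combined standard total = 2,225,200; weights = 0.1651, 0.1286, 0.2257, 0.2365, 0.2441.
Fairview: 0.1651×239.90 + 0.1286×138.05 + 0.2257×95.25 + 0.2365×88.33 + 0.2441×29.89 = 107.0469 per 1,000.
Kingsport: 0.1651×381.99 + 0.1286×200.19 + 0.2257×110.03 + 0.2365×103.64 + 0.2441×37.34 = 147.2724 per 1,000.
Difference = 107.0469 − 147.2724 = -40.2255.

-40.2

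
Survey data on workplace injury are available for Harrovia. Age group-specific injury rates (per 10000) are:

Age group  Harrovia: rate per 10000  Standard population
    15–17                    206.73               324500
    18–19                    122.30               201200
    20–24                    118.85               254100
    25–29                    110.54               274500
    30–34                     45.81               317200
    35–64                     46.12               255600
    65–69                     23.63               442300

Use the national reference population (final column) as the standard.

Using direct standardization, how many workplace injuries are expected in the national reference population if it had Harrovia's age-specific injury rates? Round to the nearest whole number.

18900

Expected workplace injuries = Σ (standard pop × age-specific rate ÷ 10000)
= 324500×206.73/10000 + 201200×122.30/10000 + 254100×118.85/10000 + 274500×110.54/10000 + 317200×45.81/10000 + 255600×46.12/10000 + 442300×23.63/10000
= 6708.39 + 2460.68 + 3019.98 + 3034.32 + 1453.09 + 1178.83 + 1045.15 = 18900.44.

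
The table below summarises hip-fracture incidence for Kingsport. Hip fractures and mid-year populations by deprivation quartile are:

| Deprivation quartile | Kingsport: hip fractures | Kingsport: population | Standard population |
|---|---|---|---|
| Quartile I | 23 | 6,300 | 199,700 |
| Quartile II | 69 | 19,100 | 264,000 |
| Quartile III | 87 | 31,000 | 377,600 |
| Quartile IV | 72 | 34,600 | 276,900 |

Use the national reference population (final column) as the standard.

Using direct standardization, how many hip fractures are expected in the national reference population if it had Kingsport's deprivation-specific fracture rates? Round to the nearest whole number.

Deprivation-specific rates per 100,000 for Kingsport: 365.08, 361.26, 280.65, 208.09.
Expected hip fractures = Σ (standard pop × deprivation-specific rate ÷ 100,000)
= 199,700×365.08/100,000 + 264,000×361.26/100,000 + 377,600×280.65/100,000 + 276,900×208.09/100,000
= 729.06 + 953.72 + 1059.72 + 576.21 = 3318.70.

3319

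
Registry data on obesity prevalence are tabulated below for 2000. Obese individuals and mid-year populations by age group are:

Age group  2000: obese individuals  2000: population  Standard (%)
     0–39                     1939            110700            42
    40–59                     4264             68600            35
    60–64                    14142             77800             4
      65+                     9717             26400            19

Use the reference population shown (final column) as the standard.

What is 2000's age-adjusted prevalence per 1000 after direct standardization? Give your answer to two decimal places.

106.32

Age-specific rates per 1000 for 2000: 17.516, 62.157, 181.774, 368.068.
Standard weights: 0.42, 0.35, 0.04, 0.19.
Standardized rate: 0.4200×17.516 + 0.3500×62.157 + 0.0400×181.774 + 0.1900×368.068 = 106.3156 per 1000.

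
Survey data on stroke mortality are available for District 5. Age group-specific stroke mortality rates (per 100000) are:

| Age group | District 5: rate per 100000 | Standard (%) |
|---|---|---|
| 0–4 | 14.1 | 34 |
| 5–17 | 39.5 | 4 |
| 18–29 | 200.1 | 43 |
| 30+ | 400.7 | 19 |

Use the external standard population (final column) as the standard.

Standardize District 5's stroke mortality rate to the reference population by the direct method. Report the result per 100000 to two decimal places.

168.55

Standard weights: 0.34, 0.04, 0.43, 0.19.
Standardized rate: 0.3400×14.1 + 0.0400×39.5 + 0.4300×200.1 + 0.1900×400.7 = 168.5500 per 100000.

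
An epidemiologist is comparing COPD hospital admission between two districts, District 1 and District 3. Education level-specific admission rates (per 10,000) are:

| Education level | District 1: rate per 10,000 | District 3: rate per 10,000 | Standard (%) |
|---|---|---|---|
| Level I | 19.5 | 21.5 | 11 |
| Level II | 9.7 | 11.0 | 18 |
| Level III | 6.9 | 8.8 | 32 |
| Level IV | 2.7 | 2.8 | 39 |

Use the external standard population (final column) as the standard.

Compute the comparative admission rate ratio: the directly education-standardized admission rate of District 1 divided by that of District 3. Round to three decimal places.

Standard weights: 0.11, 0.18, 0.32, 0.39.
District 1: 0.1100×19.5 + 0.1800×9.7 + 0.3200×6.9 + 0.3900×2.7 = 7.1520 per 10,000.
District 3: 0.1100×21.5 + 0.1800×11.0 + 0.3200×8.8 + 0.3900×2.8 = 8.2530 per 10,000.
Ratio = 7.1520 ÷ 8.2530 = 0.86659.

0.867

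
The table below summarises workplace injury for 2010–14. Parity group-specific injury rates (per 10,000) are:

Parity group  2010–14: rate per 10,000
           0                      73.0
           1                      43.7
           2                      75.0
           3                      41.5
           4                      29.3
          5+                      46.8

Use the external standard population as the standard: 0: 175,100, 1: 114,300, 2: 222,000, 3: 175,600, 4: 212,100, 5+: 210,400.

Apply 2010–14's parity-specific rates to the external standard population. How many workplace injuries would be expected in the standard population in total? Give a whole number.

5778

Expected workplace injuries = Σ (standard pop × parity-specific rate ÷ 10,000)
= 175,100×73.0/10,000 + 114,300×43.7/10,000 + 222,000×75.0/10,000 + 175,600×41.5/10,000 + 212,100×29.3/10,000 + 210,400×46.8/10,000
= 1278.23 + 499.49 + 1665.00 + 728.74 + 621.45 + 984.67 = 5777.59.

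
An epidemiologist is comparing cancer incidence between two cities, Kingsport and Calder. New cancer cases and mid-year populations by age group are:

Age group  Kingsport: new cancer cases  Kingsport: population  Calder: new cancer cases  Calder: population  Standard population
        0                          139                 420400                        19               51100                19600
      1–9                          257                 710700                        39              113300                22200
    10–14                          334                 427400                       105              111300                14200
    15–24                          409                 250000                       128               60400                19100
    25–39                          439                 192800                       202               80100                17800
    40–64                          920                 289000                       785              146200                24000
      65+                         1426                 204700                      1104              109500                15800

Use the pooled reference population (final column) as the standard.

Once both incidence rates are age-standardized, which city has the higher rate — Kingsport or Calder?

Calder

Age-specific rates per 100000 for Kingsport: 33.06, 36.16, 78.15, 163.60, 227.70, 318.34, 696.63.
For Calder: 37.18, 34.42, 94.34, 211.92, 252.18, 536.94, 1008.22.
Standard total = 132700; weights = 0.1477, 0.1673, 0.1070, 0.1439, 0.1341, 0.1809, 0.1191.
Kingsport: 0.1477×33.06 + 0.1673×36.16 + 0.1070×78.15 + 0.1439×163.60 + 0.1341×227.70 + 0.1809×318.34 + 0.1191×696.63 = 213.9048 per 100000.
Calder: 0.1477×37.18 + 0.1673×34.42 + 0.1070×94.34 + 0.1439×211.92 + 0.1341×252.18 + 0.1809×536.94 + 0.1191×1008.22 = 302.8293 per 100000.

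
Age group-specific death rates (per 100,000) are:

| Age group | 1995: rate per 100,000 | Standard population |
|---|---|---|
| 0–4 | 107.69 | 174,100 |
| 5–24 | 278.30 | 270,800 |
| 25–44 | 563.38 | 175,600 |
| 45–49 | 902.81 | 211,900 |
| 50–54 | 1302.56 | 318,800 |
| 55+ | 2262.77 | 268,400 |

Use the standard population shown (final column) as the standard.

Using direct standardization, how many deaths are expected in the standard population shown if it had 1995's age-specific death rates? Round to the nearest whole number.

Expected deaths = Σ (standard pop × age-specific rate ÷ 100,000)
= 174,100×107.69/100,000 + 270,800×278.30/100,000 + 175,600×563.38/100,000 + 211,900×902.81/100,000 + 318,800×1302.56/100,000 + 268,400×2262.77/100,000
= 187.49 + 753.64 + 989.30 + 1913.05 + 4152.56 + 6073.27 = 14069.31.

14069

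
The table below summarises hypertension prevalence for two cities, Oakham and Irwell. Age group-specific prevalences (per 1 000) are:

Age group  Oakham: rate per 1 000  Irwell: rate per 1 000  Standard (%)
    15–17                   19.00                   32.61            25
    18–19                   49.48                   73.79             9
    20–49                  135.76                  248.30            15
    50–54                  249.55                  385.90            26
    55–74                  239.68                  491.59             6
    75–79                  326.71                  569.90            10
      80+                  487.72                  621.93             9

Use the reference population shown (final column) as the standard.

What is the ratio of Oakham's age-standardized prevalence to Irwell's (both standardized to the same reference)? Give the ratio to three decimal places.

Standard weights: 0.25, 0.09, 0.15, 0.26, 0.06, 0.10, 0.09.
Oakham: 0.2500×19.00 + 0.0900×49.48 + 0.1500×135.76 + 0.2600×249.55 + 0.0600×239.68 + 0.1000×326.71 + 0.0900×487.72 = 185.3968 per 1 000.
Irwell: 0.2500×32.61 + 0.0900×73.79 + 0.1500×248.30 + 0.2600×385.90 + 0.0600×491.59 + 0.1000×569.90 + 0.0900×621.93 = 294.8317 per 1 000.
Ratio = 185.3968 ÷ 294.8317 = 0.62882.

0.629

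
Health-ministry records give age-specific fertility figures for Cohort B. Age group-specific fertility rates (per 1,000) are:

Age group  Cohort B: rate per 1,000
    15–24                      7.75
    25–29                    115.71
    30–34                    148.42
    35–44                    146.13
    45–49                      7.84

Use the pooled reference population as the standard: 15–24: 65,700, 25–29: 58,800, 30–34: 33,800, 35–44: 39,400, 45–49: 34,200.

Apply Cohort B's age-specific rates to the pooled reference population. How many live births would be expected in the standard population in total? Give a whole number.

18355

Expected live births = Σ (standard pop × age-specific rate ÷ 1,000)
= 65,700×7.75/1,000 + 58,800×115.71/1,000 + 33,800×148.42/1,000 + 39,400×146.13/1,000 + 34,200×7.84/1,000
= 509.18 + 6803.75 + 5016.60 + 5757.52 + 268.13 = 18355.17.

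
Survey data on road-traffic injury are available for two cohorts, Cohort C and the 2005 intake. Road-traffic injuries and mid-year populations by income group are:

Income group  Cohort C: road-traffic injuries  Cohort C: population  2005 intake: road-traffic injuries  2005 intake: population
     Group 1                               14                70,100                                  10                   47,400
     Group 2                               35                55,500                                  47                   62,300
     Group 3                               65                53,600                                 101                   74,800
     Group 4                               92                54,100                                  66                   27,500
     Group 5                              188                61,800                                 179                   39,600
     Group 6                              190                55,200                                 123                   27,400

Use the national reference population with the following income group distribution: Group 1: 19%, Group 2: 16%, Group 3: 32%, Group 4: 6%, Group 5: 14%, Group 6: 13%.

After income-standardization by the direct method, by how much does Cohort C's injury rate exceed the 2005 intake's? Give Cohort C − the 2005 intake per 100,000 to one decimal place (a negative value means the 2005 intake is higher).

-45.1

Income-specific rates per 100,000 for Cohort C: 19.97, 63.06, 121.27, 170.06, 304.21, 344.20.
For the 2005 intake: 21.10, 75.44, 135.03, 240.00, 452.02, 448.91.
Standard weights: 0.19, 0.16, 0.32, 0.06, 0.14, 0.13.
Cohort C: 0.1900×19.97 + 0.1600×63.06 + 0.3200×121.27 + 0.0600×170.06 + 0.1400×304.21 + 0.1300×344.20 = 150.2293 per 100,000.
The 2005 intake: 0.1900×21.10 + 0.1600×75.44 + 0.3200×135.03 + 0.0600×240.00 + 0.1400×452.02 + 0.1300×448.91 = 195.3281 per 100,000.
Difference = 150.2293 − 195.3281 = -45.0988.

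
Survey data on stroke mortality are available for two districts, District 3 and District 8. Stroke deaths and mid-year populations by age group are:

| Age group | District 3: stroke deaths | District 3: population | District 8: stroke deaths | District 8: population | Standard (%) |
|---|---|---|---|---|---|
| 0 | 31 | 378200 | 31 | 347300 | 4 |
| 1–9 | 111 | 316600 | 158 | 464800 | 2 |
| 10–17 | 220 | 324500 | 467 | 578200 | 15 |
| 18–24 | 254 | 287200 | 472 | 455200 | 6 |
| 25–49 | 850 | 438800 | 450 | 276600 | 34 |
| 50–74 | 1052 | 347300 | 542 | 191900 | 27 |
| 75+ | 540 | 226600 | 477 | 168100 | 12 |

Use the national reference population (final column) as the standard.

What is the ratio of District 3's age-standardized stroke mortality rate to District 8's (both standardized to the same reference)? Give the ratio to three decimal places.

Age-specific rates per 100000 for District 3: 8.20, 35.06, 67.80, 88.44, 193.71, 302.91, 238.31.
For District 8: 8.93, 33.99, 80.77, 103.69, 162.69, 282.44, 283.76.
Standard weights: 0.04, 0.02, 0.15, 0.06, 0.34, 0.27, 0.12.
District 3: 0.0400×8.20 + 0.0200×35.06 + 0.1500×67.80 + 0.0600×88.44 + 0.3400×193.71 + 0.2700×302.91 + 0.1200×238.31 = 192.7483 per 100000.
District 8: 0.0400×8.93 + 0.0200×33.99 + 0.1500×80.77 + 0.0600×103.69 + 0.3400×162.69 + 0.2700×282.44 + 0.1200×283.76 = 184.9977 per 100000.
Ratio = 192.7483 ÷ 184.9977 = 1.04190.

1.042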